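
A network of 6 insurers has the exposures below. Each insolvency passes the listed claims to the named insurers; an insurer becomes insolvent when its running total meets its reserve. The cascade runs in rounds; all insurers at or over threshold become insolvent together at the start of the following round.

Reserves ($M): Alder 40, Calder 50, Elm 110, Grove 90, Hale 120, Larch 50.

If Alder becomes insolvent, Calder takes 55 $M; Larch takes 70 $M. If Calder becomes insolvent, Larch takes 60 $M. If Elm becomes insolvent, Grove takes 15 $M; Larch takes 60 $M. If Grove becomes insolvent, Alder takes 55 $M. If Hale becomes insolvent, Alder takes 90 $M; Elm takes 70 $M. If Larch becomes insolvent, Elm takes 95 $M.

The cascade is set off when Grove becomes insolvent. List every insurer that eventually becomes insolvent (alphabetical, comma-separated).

Round 1 — Grove becomes insolvent (initial).
  Alder: +55 → 55 ≥ 40
Round 2 — Alder becomes insolvent.
  Calder: +55 → 55 ≥ 50
  Larch: +70 → 70 ≥ 50
Round 3 — Calder, Larch become insolvent.
  Elm: +95 → 95 < 110
No further insolvencies.

Alder, Calder, Grove, Larch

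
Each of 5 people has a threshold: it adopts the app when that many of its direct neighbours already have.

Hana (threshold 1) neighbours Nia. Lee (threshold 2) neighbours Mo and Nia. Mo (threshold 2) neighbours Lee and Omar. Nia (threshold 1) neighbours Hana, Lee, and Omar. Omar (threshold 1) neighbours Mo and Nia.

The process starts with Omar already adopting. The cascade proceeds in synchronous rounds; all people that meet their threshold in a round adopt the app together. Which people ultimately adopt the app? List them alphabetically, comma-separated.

Round 1 — Omar adopts the app (initial).
Round 2 — checking thresholds:
  Mo: 1 of 2 neighbours < 2, not yet.
  Nia: 1 of 3 neighbours ≥ 1, adopts the app.
Round 3 — checking thresholds:
  Hana: 1 of 1 neighbours ≥ 1, adopts the app.
  Lee: 1 of 2 neighbours < 2, not yet.
  Mo: 1 of 2 neighbours < 2, not yet.
Round 4 — no new adoptions; cascade stops.

Hana, Nia, Omar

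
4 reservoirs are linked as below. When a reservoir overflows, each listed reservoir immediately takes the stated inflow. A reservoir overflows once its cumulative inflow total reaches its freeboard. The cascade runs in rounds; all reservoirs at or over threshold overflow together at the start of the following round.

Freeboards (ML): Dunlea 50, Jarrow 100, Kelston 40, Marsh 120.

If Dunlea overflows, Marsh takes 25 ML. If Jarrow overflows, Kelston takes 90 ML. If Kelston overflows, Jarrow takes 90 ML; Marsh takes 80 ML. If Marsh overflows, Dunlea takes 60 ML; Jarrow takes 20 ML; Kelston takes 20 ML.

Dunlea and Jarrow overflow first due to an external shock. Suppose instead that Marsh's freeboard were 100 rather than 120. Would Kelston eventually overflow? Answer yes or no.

With Marsh's freeboard at 100:
Round 1 — Dunlea, Jarrow overflow (initial).
  Kelston: +90 → 90 ≥ 40
  Marsh: +25 → 25 < 100
Round 2 — Kelston overflows.
  Marsh: +80 → 105 ≥ 100
Round 3 — Marsh overflows.
No further overflows.

yes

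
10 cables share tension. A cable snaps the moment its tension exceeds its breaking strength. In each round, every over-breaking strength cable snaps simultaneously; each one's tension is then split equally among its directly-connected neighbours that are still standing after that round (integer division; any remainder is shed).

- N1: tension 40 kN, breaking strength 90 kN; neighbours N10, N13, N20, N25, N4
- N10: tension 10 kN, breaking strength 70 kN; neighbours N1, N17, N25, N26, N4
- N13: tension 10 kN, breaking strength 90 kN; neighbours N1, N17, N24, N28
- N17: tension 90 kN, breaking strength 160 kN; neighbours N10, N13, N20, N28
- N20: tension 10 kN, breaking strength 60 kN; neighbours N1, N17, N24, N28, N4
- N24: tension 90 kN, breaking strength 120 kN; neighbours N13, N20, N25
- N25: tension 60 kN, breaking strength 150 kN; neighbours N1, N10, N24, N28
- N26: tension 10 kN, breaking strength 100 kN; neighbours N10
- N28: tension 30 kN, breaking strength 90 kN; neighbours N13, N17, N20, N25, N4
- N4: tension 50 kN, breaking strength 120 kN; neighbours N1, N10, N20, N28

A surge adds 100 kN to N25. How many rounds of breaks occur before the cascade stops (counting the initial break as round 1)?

6

Round 1 — N25 at 160 > 150. N25 snaps.
  N25 sheds 160 kN to N1, N10, N24, N28: 40 each.
    N1: 40+40 = 80 ≤ 90
    N10: 10+40 = 50 ≤ 70
    N24: 90+40 = 130 > 120
    N28: 30+40 = 70 ≤ 90
Round 2 — N24 snaps.
  N24 sheds 130 kN to N13, N20: 65 each.
    N13: 10+65 = 75 ≤ 90
    N20: 10+65 = 75 > 60
Round 3 — N20 snaps.
  N20 sheds 75 kN to N1, N17, N28, N4: 18 each (3 lost).
    N1: 80+18 = 98 > 90
    N17: 90+18 = 108 ≤ 160
    N28: 70+18 = 88 ≤ 90
    N4: 50+18 = 68 ≤ 120
Round 4 — N1 snaps.
  N1 sheds 98 kN to N10, N13, N4: 32 each (2 lost).
    N10: 50+32 = 82 > 70
    N13: 75+32 = 107 > 90
    N4: 68+32 = 100 ≤ 120
Round 5 — N10, N13 snap.
  N10 sheds 82 kN to N17, N26, N4: 27 each (1 lost).
    N17: 108+27 = 135 ≤ 160
    N26: 10+27 = 37 ≤ 100
    N4: 100+27 = 127 > 120
  N13 sheds 107 kN to N17, N28: 53 each (1 lost).
    N17: 135+53 = 188 > 160
    N28: 88+53 = 141 > 90
Round 6 — N17, N28, N4 snap.
  N17 sheds 188 kN: no online neighbours, lost.
  N28 sheds 141 kN: no online neighbours, lost.
  N4 sheds 127 kN: no online neighbours, lost.
No further breaks.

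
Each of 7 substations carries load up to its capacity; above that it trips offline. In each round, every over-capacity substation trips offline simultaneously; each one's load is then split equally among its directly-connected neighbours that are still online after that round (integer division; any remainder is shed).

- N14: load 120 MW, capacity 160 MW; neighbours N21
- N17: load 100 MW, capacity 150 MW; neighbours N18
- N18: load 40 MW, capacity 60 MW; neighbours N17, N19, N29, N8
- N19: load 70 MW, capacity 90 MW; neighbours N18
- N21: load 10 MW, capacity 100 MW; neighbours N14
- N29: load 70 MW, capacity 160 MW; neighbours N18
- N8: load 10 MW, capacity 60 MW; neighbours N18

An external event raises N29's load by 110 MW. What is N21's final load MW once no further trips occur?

10

Round 1 — N29 at 180 > 160. N29 trips offline.
  N29 sheds 180 MW to N18: 180 each.
    N18: 40+180 = 220 > 60
Round 2 — N18 trips offline.
  N18 sheds 220 MW to N17, N19, N8: 73 each (1 lost).
    N17: 100+73 = 173 > 150
    N19: 70+73 = 143 > 90
    N8: 10+73 = 83 > 60
Round 3 — N17, N19, N8 trip offline.
  N17 sheds 173 MW: no online neighbours, lost.
  N19 sheds 143 MW: no online neighbours, lost.
  N8 sheds 83 MW: no online neighbours, lost.
No further trips.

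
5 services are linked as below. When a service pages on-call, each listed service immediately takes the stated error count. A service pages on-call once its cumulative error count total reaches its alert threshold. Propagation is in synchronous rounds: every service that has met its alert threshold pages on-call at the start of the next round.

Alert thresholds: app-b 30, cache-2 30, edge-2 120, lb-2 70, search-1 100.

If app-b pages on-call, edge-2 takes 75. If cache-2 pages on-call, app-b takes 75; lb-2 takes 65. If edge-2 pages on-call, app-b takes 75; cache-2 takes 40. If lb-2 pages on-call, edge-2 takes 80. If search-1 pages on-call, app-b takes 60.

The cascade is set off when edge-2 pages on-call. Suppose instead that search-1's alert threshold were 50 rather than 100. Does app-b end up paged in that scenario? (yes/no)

With search-1's alert threshold at 50:
Round 1 — edge-2 pages on-call (initial).
  app-b: +75 → 75 ≥ 30
  cache-2: +40 → 40 ≥ 30
Round 2 — app-b, cache-2 page on-call.
  lb-2: +65 → 65 < 70
No further pages.

yes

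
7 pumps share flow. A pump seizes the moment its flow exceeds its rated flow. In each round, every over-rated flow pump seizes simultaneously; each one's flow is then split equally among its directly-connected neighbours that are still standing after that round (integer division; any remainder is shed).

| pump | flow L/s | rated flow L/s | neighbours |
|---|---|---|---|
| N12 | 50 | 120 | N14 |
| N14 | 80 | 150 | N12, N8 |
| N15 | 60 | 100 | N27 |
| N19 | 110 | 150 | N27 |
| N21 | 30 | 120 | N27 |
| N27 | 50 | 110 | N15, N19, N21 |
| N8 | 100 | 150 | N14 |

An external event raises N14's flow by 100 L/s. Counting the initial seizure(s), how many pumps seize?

Round 1 — N14 at 180 > 150. N14 seizes.
  N14 sheds 180 L/s to N12, N8: 90 each.
    N12: 50+90 = 140 > 120
    N8: 100+90 = 190 > 150
Round 2 — N12, N8 seize.
  N12 sheds 140 L/s: no online neighbours, lost.
  N8 sheds 190 L/s: no online neighbours, lost.
No further seizures.

3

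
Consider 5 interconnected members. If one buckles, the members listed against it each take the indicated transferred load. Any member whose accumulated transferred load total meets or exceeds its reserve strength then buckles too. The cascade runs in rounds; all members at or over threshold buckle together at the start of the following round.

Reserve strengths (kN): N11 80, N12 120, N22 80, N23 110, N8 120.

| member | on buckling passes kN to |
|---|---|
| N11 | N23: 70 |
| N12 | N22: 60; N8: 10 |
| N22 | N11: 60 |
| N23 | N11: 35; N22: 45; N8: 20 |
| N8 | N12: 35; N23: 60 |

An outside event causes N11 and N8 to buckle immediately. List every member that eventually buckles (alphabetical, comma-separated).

Round 1 — N11, N8 buckle (initial).
  N12: +35 → 35 < 120
  N23: +70+60 → 130 ≥ 110
Round 2 — N23 buckles.
  N22: +45 → 45 < 80
No further bucklings.

N11, N23, N8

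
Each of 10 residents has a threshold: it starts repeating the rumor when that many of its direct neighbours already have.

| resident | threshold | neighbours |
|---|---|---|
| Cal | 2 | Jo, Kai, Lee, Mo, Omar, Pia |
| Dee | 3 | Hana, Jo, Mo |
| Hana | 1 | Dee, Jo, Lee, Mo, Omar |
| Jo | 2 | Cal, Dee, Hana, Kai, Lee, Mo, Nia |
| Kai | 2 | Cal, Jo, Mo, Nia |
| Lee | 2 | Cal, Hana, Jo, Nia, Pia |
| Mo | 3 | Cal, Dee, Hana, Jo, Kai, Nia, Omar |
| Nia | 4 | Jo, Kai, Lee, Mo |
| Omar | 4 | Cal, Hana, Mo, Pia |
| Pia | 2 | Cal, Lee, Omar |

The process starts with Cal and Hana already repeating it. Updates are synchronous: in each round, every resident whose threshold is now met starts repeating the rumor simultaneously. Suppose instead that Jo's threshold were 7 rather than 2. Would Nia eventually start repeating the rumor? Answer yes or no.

no

With Jo's threshold at 7:
Round 1 — Cal, Hana start repeating the rumor (initial).
Round 2 — checking thresholds:
  Dee: 1 of 3 neighbours < 3, below threshold.
  Jo: 2 of 7 neighbours < 7, below threshold.
  Kai: 1 of 4 neighbours < 2, below threshold.
  Lee: 2 of 5 neighbours ≥ 2, starts repeating the rumor.
  Mo: 2 of 7 neighbours < 3, below threshold.
  Omar: 2 of 4 neighbours < 4, below threshold.
  Pia: 1 of 3 neighbours < 2, below threshold.
Round 3 — checking thresholds:
  Dee: 1 of 3 neighbours < 3, below threshold.
  Jo: 3 of 7 neighbours < 7, below threshold.
  Kai: 1 of 4 neighbours < 2, below threshold.
  Mo: 2 of 7 neighbours < 3, below threshold.
  Nia: 1 of 4 neighbours < 4, below threshold.
  Omar: 2 of 4 neighbours < 4, below threshold.
  Pia: 2 of 3 neighbours ≥ 2, starts repeating the rumor.
Round 4 — no new spreads; cascade stops.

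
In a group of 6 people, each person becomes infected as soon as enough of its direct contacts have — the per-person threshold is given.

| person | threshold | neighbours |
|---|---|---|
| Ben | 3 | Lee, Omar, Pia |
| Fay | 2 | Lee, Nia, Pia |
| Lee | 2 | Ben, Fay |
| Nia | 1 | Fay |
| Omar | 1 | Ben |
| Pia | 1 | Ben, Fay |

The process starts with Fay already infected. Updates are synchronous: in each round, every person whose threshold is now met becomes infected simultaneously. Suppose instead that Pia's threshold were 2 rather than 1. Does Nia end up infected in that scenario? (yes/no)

yes

With Pia's threshold at 2:
Round 1 — Fay becomes infected (initial).
Round 2 — checking thresholds:
  Lee: 1 of 2 neighbours < 2, not yet.
  Nia: 1 of 1 neighbours ≥ 1, becomes infected.
  Pia: 1 of 2 neighbours < 2, not yet.
Round 3 — no new infections; cascade stops.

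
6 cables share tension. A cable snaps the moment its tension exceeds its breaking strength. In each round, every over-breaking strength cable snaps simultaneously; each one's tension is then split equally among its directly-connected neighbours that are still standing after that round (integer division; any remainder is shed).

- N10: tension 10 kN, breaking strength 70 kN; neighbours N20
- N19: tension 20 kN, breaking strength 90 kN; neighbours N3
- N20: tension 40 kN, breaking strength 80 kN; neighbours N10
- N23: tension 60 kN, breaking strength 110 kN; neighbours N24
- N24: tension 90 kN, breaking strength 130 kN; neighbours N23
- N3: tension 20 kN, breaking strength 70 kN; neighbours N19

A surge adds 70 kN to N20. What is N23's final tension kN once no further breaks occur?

Round 1 — N20 at 110 > 80. N20 snaps.
  N20 sheds 110 kN to N10: 110 each.
    N10: 10+110 = 120 > 70
Round 2 — N10 snaps.
  N10 sheds 120 kN: no online neighbours, lost.
No further breaks.

60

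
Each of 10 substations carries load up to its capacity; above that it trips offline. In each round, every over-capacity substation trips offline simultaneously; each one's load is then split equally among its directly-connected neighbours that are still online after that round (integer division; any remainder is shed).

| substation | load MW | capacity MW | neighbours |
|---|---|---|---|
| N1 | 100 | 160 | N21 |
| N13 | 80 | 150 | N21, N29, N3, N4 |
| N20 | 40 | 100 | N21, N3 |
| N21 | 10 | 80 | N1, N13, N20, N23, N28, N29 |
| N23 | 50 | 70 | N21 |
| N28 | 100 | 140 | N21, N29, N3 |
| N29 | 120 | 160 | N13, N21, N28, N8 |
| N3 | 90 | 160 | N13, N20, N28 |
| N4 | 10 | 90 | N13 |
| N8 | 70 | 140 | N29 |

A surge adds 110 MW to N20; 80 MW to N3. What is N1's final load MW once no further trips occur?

Round 1 — N20 at 150 > 100; N3 at 170 > 160. N20, N3 trip offline.
  N20 sheds 150 MW to N21: 150 each.
    N21: 10+150 = 160 > 80
  N3 sheds 170 MW to N13, N28: 85 each.
    N13: 80+85 = 165 > 150
    N28: 100+85 = 185 > 140
Round 2 — N13, N21, N28 trip offline.
  N13 sheds 165 MW to N29, N4: 82 each (1 lost).
    N29: 120+82 = 202 > 160
    N4: 10+82 = 92 > 90
  N21 sheds 160 MW to N1, N23, N29: 53 each (1 lost).
    N1: 100+53 = 153 ≤ 160
    N23: 50+53 = 103 > 70
    N29: 202+53 = 255 > 160
  N28 sheds 185 MW to N29: 185 each.
    N29: 255+185 = 440 > 160
Round 3 — N23, N29, N4 trip offline.
  N23 sheds 103 MW: no online neighbours, lost.
  N29 sheds 440 MW to N8: 440 each.
    N8: 70+440 = 510 > 140
  N4 sheds 92 MW: no online neighbours, lost.
Round 4 — N8 trips offline.
  N8 sheds 510 MW: no online neighbours, lost.
No further trips.

153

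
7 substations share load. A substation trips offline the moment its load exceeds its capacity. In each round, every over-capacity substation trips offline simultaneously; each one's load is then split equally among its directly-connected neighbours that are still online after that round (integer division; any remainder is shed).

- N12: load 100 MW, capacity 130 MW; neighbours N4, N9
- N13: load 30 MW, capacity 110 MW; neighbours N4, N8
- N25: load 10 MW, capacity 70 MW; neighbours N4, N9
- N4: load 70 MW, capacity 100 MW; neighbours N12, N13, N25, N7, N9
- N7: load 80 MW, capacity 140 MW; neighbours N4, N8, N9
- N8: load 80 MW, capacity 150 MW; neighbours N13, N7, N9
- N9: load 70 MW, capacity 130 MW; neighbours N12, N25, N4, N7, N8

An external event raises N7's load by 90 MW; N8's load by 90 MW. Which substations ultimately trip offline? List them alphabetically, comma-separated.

N12, N13, N25, N4, N7, N8, N9

Round 1 — N7 at 170 > 140; N8 at 170 > 150. N7, N8 trip offline.
  N7 sheds 170 MW to N4, N9: 85 each.
    N4: 70+85 = 155 > 100
    N9: 70+85 = 155 > 130
  N8 sheds 170 MW to N13, N9: 85 each.
    N13: 30+85 = 115 > 110
    N9: 155+85 = 240 > 130
Round 2 — N13, N4, N9 trip offline.
  N13 sheds 115 MW: no online neighbours, lost.
  N4 sheds 155 MW to N12, N25: 77 each (1 lost).
    N12: 100+77 = 177 > 130
    N25: 10+77 = 87 > 70
  N9 sheds 240 MW to N12, N25: 120 each.
    N12: 177+120 = 297 > 130
    N25: 87+120 = 207 > 70
Round 3 — N12, N25 trip offline.
  N12 sheds 297 MW: no online neighbours, lost.
  N25 sheds 207 MW: no online neighbours, lost.
No further trips.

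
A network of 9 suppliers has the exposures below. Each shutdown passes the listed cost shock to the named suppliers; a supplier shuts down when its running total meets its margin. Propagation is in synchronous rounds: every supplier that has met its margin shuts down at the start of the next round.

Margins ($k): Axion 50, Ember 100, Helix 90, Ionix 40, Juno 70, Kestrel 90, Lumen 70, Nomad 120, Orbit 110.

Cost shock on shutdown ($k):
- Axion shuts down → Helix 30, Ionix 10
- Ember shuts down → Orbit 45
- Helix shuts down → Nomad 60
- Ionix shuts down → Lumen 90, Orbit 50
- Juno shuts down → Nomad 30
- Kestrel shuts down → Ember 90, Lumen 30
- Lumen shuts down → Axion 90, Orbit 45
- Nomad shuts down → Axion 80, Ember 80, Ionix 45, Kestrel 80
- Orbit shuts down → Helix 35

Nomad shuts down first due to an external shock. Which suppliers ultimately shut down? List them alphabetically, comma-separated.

Axion, Ionix, Lumen, Nomad

Round 1 — Nomad shuts down (initial).
  Axion: +80 → 80 ≥ 50
  Ember: +80 → 80 < 100
  Ionix: +45 → 45 ≥ 40
  Kestrel: +80 → 80 < 90
Round 2 — Axion, Ionix shut down.
  Helix: +30 → 30 < 90
  Lumen: +90 → 90 ≥ 70
  Orbit: +50 → 50 < 110
Round 3 — Lumen shuts down.
  Orbit: +45 → 95 < 110
No further shutdowns.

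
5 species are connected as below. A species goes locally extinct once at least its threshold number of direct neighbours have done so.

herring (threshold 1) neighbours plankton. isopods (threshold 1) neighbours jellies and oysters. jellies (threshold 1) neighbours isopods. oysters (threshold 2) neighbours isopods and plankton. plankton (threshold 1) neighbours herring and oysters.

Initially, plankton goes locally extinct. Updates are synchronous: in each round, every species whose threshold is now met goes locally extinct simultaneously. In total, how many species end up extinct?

2

Round 1 — plankton goes locally extinct (initial).
Round 2 — checking thresholds:
  herring: 1 of 1 neighbours ≥ 1, goes locally extinct.
  oysters: 1 of 2 neighbours < 2, below threshold.
Round 3 — no new extinctions; cascade stops.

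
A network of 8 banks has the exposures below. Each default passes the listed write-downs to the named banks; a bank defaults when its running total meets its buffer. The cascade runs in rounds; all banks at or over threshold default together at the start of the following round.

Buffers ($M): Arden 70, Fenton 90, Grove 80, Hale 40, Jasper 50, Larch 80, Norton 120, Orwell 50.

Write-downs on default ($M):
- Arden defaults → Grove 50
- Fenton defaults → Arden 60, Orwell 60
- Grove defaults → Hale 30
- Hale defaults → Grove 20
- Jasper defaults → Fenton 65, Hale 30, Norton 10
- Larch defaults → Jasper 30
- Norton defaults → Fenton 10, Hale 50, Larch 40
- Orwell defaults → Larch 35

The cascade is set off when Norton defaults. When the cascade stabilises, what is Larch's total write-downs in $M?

40

Round 1 — Norton defaults (initial).
  Fenton: +10 → 10 < 90
  Hale: +50 → 50 ≥ 40
  Larch: +40 → 40 < 80
Round 2 — Hale defaults.
  Grove: +20 → 20 < 80
No further defaults.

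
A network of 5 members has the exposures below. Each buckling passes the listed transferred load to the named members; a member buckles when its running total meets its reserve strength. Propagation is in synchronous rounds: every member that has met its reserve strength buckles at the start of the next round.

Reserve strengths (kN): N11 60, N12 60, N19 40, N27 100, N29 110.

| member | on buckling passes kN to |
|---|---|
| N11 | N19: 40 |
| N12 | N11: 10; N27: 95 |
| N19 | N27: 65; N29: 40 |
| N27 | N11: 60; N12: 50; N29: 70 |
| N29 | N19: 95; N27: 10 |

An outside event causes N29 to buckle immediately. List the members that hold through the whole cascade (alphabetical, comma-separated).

N11, N12, N27

Round 1 — N29 buckles (initial).
  N19: +95 → 95 ≥ 40
  N27: +10 → 10 < 100
Round 2 — N19 buckles.
  N27: +65 → 75 < 100
No further bucklings.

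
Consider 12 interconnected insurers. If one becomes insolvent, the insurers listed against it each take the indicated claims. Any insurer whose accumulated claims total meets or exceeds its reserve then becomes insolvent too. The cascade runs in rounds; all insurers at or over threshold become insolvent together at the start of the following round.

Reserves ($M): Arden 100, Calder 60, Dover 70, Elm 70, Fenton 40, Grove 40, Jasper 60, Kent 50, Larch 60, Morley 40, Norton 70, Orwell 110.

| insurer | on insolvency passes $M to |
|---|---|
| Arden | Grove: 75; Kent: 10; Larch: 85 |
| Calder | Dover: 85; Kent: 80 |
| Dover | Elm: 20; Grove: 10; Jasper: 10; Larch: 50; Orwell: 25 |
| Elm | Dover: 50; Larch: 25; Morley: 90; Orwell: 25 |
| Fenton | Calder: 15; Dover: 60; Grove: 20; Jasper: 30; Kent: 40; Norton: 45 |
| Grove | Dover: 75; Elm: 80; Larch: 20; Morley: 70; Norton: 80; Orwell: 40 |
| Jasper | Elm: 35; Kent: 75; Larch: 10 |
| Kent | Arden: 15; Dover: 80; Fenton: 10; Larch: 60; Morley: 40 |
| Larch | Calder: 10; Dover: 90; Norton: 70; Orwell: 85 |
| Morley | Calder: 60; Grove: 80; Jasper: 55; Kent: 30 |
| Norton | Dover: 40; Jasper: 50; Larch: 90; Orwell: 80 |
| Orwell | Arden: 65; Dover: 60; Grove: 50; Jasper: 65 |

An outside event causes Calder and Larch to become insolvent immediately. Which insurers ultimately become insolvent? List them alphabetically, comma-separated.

Calder, Dover, Elm, Grove, Jasper, Kent, Larch, Morley, Norton, Orwell

Round 1 — Calder, Larch become insolvent (initial).
  Dover: +85+90 → 175 ≥ 70
  Kent: +80 → 80 ≥ 50
  Norton: +70 → 70 ≥ 70
  Orwell: +85 → 85 < 110
Round 2 — Dover, Kent, Norton become insolvent.
  Arden: +15 → 15 < 100
  Elm: +20 → 20 < 70
  Fenton: +10 → 10 < 40
  Grove: +10 → 10 < 40
  Jasper: +10+50 → 60 ≥ 60
  Morley: +40 → 40 ≥ 40
  Orwell: +25+80 → 190 ≥ 110
Round 3 — Jasper, Morley, Orwell become insolvent.
  Arden: +65 → 80 < 100
  Elm: +35 → 55 < 70
  Grove: +80+50 → 140 ≥ 40
Round 4 — Grove becomes insolvent.
  Elm: +80 → 135 ≥ 70
Round 5 — Elm becomes insolvent.
No further insolvencies.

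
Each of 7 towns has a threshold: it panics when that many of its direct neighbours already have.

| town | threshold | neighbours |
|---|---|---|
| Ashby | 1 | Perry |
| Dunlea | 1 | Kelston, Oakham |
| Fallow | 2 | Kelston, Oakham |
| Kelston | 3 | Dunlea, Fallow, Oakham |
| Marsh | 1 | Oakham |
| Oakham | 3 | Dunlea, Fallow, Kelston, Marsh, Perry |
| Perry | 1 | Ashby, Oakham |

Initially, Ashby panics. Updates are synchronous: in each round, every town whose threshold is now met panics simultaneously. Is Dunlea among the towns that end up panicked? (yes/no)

Round 1 — Ashby panics (initial).
Round 2 — checking thresholds:
  Perry: 1 of 2 neighbours ≥ 1, panics.
Round 3 — no new panics; cascade stops.

no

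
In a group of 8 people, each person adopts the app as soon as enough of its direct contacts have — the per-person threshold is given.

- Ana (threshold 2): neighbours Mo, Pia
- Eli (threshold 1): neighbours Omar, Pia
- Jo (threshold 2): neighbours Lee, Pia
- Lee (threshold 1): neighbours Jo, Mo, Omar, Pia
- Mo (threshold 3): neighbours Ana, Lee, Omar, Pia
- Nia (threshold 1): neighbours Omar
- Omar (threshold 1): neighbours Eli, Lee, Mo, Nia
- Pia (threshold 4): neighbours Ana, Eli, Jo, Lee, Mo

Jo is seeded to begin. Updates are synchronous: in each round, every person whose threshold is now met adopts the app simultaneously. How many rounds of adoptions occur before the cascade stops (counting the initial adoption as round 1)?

4

Round 1 — Jo adopts the app (initial).
Round 2 — checking thresholds:
  Lee: 1 of 4 neighbours ≥ 1, adopts the app.
  Pia: 1 of 5 neighbours < 4, not yet.
Round 3 — checking thresholds:
  Mo: 1 of 4 neighbours < 3, not yet.
  Omar: 1 of 4 neighbours ≥ 1, adopts the app.
  Pia: 2 of 5 neighbours < 4, not yet.
Round 4 — checking thresholds:
  Eli: 1 of 2 neighbours ≥ 1, adopts the app.
  Mo: 2 of 4 neighbours < 3, not yet.
  Nia: 1 of 1 neighbours ≥ 1, adopts the app.
  Pia: 2 of 5 neighbours < 4, not yet.
Round 5 — no new adoptions; cascade stops.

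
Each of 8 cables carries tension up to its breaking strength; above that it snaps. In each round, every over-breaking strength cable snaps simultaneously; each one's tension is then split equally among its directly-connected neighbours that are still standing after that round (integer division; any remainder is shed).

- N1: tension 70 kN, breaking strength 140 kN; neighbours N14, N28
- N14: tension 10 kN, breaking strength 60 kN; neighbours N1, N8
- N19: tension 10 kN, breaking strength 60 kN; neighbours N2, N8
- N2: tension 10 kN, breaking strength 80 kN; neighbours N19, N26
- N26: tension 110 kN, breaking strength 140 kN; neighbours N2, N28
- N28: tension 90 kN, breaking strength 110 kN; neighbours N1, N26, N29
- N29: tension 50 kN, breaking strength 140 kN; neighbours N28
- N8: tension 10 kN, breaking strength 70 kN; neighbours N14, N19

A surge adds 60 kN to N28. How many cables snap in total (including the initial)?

7

Round 1 — N28 at 150 > 110. N28 snaps.
  N28 sheds 150 kN to N1, N26, N29: 50 each.
    N1: 70+50 = 120 ≤ 140
    N26: 110+50 = 160 > 140
    N29: 50+50 = 100 ≤ 140
Round 2 — N26 snaps.
  N26 sheds 160 kN to N2: 160 each.
    N2: 10+160 = 170 > 80
Round 3 — N2 snaps.
  N2 sheds 170 kN to N19: 170 each.
    N19: 10+170 = 180 > 60
Round 4 — N19 snaps.
  N19 sheds 180 kN to N8: 180 each.
    N8: 10+180 = 190 > 70
Round 5 — N8 snaps.
  N8 sheds 190 kN to N14: 190 each.
    N14: 10+190 = 200 > 60
Round 6 — N14 snaps.
  N14 sheds 200 kN to N1: 200 each.
    N1: 120+200 = 320 > 140
Round 7 — N1 snaps.
  N1 sheds 320 kN: no online neighbours, lost.
No further breaks.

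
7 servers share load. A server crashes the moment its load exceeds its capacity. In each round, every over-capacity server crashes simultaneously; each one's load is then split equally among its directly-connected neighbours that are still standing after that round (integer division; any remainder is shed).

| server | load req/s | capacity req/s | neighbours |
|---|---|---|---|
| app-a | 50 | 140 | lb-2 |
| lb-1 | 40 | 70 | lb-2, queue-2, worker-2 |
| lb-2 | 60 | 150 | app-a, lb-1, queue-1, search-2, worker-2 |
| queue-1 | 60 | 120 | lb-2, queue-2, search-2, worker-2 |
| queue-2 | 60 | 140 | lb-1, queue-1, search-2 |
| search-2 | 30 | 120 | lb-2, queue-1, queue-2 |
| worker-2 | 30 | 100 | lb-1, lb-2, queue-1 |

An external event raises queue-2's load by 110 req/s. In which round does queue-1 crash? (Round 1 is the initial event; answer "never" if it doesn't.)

Round 1 — queue-2 at 170 > 140. queue-2 crashes.
  queue-2 sheds 170 req/s to lb-1, queue-1, search-2: 56 each (2 lost).
    lb-1: 40+56 = 96 > 70
    queue-1: 60+56 = 116 ≤ 120
    search-2: 30+56 = 86 ≤ 120
Round 2 — lb-1 crashes.
  lb-1 sheds 96 req/s to lb-2, worker-2: 48 each.
    lb-2: 60+48 = 108 ≤ 150
    worker-2: 30+48 = 78 ≤ 100
No further crashes.

never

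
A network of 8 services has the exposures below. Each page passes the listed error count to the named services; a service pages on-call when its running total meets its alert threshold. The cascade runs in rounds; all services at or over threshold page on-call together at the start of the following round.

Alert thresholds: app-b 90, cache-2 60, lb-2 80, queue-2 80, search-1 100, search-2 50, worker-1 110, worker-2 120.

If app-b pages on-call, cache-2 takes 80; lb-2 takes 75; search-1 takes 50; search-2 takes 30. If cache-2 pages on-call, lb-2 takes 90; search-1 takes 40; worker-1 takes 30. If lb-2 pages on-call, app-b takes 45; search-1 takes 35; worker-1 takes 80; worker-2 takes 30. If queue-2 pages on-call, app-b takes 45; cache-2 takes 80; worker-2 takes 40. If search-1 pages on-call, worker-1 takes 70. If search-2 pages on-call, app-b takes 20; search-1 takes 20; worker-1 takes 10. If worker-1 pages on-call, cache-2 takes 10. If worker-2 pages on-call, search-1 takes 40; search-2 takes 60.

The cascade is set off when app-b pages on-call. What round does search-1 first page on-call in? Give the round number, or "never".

4

Round 1 — app-b pages on-call (initial).
  cache-2: +80 → 80 ≥ 60
  lb-2: +75 → 75 < 80
  search-1: +50 → 50 < 100
  search-2: +30 → 30 < 50
Round 2 — cache-2 pages on-call.
  lb-2: +90 → 165 ≥ 80
  search-1: +40 → 90 < 100
  worker-1: +30 → 30 < 110
Round 3 — lb-2 pages on-call.
  search-1: +35 → 125 ≥ 100
  worker-1: +80 → 110 ≥ 110
  worker-2: +30 → 30 < 120
Round 4 — search-1, worker-1 page on-call.
No further pages.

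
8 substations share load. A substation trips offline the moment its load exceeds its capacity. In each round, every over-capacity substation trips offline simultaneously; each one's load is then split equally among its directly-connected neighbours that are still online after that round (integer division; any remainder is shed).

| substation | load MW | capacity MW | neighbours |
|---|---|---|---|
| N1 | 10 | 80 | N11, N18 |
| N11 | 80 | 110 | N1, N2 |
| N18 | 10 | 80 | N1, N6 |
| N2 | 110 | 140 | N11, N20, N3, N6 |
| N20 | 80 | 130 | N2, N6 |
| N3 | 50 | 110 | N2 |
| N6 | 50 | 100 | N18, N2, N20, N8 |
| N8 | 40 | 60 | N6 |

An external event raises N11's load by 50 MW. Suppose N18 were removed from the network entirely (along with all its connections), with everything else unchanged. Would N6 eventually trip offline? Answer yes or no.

yes

With N18 removed:
Round 1 — N11 at 130 > 110. N11 trips offline.
  N11 sheds 130 MW to N1, N2: 65 each.
    N1: 10+65 = 75 ≤ 80
    N2: 110+65 = 175 > 140
Round 2 — N2 trips offline.
  N2 sheds 175 MW to N20, N3, N6: 58 each (1 lost).
    N20: 80+58 = 138 > 130
    N3: 50+58 = 108 ≤ 110
    N6: 50+58 = 108 > 100
Round 3 — N20, N6 trip offline.
  N20 sheds 138 MW: no online neighbours, lost.
  N6 sheds 108 MW to N8: 108 each.
    N8: 40+108 = 148 > 60
Round 4 — N8 trips offline.
  N8 sheds 148 MW: no online neighbours, lost.
No further trips.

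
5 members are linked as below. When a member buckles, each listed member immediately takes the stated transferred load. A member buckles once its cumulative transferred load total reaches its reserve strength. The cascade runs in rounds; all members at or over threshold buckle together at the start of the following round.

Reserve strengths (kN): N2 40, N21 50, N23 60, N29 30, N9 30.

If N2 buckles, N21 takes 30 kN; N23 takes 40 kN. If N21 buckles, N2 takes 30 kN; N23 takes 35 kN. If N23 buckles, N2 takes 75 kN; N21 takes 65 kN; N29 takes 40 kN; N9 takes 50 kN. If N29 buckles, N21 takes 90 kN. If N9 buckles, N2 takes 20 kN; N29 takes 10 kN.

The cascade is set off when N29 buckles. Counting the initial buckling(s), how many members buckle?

2

Round 1 — N29 buckles (initial).
  N21: +90 → 90 ≥ 50
Round 2 — N21 buckles.
  N2: +30 → 30 < 40
  N23: +35 → 35 < 60
No further bucklings.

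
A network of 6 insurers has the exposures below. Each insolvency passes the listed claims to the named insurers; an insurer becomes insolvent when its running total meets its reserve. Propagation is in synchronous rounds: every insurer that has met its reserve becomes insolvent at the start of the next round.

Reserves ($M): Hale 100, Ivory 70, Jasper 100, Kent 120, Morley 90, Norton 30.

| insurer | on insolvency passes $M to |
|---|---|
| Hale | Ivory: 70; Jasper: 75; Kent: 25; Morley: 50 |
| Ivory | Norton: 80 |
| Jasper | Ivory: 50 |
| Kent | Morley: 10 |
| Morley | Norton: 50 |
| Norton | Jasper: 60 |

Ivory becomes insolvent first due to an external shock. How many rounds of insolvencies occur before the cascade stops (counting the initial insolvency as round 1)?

2

Round 1 — Ivory becomes insolvent (initial).
  Norton: +80 → 80 ≥ 30
Round 2 — Norton becomes insolvent.
  Jasper: +60 → 60 < 100
No further insolvencies.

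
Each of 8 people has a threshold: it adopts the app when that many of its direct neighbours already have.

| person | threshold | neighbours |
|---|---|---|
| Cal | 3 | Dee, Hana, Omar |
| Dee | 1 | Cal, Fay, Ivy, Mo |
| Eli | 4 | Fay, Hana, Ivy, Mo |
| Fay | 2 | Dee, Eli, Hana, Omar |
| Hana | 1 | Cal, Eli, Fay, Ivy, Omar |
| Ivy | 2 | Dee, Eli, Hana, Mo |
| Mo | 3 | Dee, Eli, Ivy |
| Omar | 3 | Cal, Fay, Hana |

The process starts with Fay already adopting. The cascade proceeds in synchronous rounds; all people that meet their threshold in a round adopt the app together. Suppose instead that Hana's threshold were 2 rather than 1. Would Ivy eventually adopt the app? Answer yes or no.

With Hana's threshold at 2:
Round 1 — Fay adopts the app (initial).
Round 2 — checking thresholds:
  Dee: 1 of 4 neighbours ≥ 1, adopts the app.
  Eli: 1 of 4 neighbours < 4, holds.
  Hana: 1 of 5 neighbours < 2, holds.
  Omar: 1 of 3 neighbours < 3, holds.
Round 3 — no new adoptions; cascade stops.

no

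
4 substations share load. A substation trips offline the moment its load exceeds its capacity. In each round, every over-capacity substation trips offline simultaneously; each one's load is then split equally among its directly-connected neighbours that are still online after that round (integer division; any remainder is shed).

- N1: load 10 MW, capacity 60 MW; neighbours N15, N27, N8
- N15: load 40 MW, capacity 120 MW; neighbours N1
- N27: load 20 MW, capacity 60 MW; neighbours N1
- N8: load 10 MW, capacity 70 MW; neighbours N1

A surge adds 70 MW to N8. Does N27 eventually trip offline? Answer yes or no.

Round 1 — N8 at 80 > 70. N8 trips offline.
  N8 sheds 80 MW to N1: 80 each.
    N1: 10+80 = 90 > 60
Round 2 — N1 trips offline.
  N1 sheds 90 MW to N15, N27: 45 each.
    N15: 40+45 = 85 ≤ 120
    N27: 20+45 = 65 > 60
Round 3 — N27 trips offline.
  N27 sheds 65 MW: no online neighbours, lost.
No further trips.

yes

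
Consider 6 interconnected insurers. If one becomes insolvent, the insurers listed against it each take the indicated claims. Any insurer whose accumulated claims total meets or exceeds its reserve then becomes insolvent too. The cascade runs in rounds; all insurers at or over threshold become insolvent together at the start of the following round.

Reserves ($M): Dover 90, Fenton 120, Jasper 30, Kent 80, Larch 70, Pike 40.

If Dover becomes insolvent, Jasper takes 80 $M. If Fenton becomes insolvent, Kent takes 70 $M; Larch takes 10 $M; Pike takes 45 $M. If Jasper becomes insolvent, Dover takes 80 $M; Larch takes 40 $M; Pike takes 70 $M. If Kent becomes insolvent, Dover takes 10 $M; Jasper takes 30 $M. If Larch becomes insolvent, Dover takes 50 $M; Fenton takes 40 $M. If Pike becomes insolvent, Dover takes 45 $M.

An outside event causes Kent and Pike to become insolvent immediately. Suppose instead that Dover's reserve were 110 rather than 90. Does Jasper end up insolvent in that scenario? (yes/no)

With Dover's reserve at 110:
Round 1 — Kent, Pike become insolvent (initial).
  Dover: +10+45 → 55 < 110
  Jasper: +30 → 30 ≥ 30
Round 2 — Jasper becomes insolvent.
  Dover: +80 → 135 ≥ 110
  Larch: +40 → 40 < 70
Round 3 — Dover becomes insolvent.
No further insolvencies.

yes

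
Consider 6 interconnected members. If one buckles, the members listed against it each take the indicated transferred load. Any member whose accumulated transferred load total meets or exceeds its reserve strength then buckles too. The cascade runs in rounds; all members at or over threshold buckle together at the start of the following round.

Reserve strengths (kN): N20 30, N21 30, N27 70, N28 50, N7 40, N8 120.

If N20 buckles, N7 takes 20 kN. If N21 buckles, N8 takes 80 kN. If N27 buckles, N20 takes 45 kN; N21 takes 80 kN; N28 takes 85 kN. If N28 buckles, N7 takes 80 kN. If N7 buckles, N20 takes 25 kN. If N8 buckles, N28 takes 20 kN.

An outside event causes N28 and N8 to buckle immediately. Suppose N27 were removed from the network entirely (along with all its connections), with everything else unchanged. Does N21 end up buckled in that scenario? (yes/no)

With N27 removed:
Round 1 — N28, N8 buckle (initial).
  N7: +80 → 80 ≥ 40
Round 2 — N7 buckles.
  N20: +25 → 25 < 30
No further bucklings.

no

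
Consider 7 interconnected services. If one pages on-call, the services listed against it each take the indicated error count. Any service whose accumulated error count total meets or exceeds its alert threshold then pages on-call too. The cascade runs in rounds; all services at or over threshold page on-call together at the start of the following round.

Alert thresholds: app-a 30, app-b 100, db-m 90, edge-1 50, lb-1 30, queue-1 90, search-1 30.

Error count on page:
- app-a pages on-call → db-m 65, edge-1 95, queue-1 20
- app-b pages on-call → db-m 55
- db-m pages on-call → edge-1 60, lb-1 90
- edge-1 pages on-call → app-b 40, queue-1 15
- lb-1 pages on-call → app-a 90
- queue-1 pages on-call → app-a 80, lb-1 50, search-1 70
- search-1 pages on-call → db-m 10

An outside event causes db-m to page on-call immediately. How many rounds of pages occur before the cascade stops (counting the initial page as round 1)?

3

Round 1 — db-m pages on-call (initial).
  edge-1: +60 → 60 ≥ 50
  lb-1: +90 → 90 ≥ 30
Round 2 — edge-1, lb-1 page on-call.
  app-a: +90 → 90 ≥ 30
  app-b: +40 → 40 < 100
  queue-1: +15 → 15 < 90
Round 3 — app-a pages on-call.
  queue-1: +20 → 35 < 90
No further pages.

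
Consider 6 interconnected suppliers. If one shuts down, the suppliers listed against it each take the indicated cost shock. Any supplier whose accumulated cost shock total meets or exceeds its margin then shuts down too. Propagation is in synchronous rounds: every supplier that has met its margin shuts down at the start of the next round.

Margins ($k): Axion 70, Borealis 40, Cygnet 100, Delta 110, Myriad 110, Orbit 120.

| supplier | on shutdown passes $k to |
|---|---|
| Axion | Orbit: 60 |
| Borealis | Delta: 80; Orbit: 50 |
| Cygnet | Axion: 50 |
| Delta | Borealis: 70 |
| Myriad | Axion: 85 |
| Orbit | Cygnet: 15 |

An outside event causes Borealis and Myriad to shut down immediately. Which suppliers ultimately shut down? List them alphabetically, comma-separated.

Axion, Borealis, Myriad

Round 1 — Borealis, Myriad shut down (initial).
  Axion: +85 → 85 ≥ 70
  Delta: +80 → 80 < 110
  Orbit: +50 → 50 < 120
Round 2 — Axion shuts down.
  Orbit: +60 → 110 < 120
No further shutdowns.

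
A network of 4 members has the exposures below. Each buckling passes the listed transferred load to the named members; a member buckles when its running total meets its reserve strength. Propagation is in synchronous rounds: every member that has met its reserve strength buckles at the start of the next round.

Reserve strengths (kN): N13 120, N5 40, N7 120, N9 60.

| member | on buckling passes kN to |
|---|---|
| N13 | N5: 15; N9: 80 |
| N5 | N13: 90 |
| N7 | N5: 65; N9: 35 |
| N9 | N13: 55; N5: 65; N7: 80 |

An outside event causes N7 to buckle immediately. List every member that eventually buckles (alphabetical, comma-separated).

N5, N7

Round 1 — N7 buckles (initial).
  N5: +65 → 65 ≥ 40
  N9: +35 → 35 < 60
Round 2 — N5 buckles.
  N13: +90 → 90 < 120
No further bucklings.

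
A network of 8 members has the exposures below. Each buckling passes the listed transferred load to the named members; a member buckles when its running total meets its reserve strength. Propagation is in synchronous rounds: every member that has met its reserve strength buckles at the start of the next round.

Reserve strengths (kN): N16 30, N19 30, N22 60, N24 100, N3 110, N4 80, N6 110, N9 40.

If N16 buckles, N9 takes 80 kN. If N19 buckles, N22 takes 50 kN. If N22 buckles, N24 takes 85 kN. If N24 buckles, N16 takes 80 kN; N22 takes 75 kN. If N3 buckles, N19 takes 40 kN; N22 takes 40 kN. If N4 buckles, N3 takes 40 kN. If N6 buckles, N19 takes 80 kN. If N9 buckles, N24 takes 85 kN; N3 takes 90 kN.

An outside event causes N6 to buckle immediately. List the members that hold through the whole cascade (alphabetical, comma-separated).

Round 1 — N6 buckles (initial).
  N19: +80 → 80 ≥ 30
Round 2 — N19 buckles.
  N22: +50 → 50 < 60
No further bucklings.

N16, N22, N24, N3, N4, N9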